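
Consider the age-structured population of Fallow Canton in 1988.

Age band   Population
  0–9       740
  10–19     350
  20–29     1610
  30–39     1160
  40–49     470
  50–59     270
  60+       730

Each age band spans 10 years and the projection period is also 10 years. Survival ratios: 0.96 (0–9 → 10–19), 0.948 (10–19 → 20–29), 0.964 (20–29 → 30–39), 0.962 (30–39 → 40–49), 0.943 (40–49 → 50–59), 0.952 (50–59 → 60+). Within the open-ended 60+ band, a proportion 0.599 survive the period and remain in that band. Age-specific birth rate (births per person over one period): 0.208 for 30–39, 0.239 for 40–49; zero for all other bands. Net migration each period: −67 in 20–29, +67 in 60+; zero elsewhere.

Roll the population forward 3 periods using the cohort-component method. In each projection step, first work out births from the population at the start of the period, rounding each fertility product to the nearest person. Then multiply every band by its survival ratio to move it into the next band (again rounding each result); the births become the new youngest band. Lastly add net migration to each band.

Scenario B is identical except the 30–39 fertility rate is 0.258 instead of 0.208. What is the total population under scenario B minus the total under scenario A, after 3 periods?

140

Numbering the bands 1..7 from youngest to oldest:
After projecting period 1:
Births: 1160 × 0.208 = 241 ; 470 × 0.239 = 112 — total 353
Band 2: 740 × 0.96 = 710
Band 3: 350 × 0.948 = 332
Band 4: 1610 × 0.964 = 1552
Band 5: 1160 × 0.962 = 1116
Band 6: 470 × 0.943 = 443
Band 7: 270 × 0.952 + 730 × 0.599 = 257 + 437 = 694
Net migration: Band 3 − 67 → 265; Band 7 + 67 → 761
Population now: 0–9=353, 10–19=710, 20–29=265, 30–39=1552, 40–49=1116, 50–59=443, 60+=761
After projecting period 2:
Births: 1552 × 0.208 = 323 ; 1116 × 0.239 = 267 — total 590
Band 2: 353 × 0.96 = 339
Band 3: 710 × 0.948 = 673
Band 4: 265 × 0.964 = 255
Band 5: 1552 × 0.962 = 1493
Band 6: 1116 × 0.943 = 1052
Band 7: 443 × 0.952 + 761 × 0.599 = 422 + 456 = 878
Net migration: Band 3 − 67 → 606; Band 7 + 67 → 945
Population now: 0–9=590, 10–19=339, 20–29=606, 30–39=255, 40–49=1493, 50–59=1052, 60+=945
After projecting period 3:
Births: 255 × 0.208 = 53 ; 1493 × 0.239 = 357 — total 410
Band 2: 590 × 0.96 = 566
Band 3: 339 × 0.948 = 321
Band 4: 606 × 0.964 = 584
Band 5: 255 × 0.962 = 245
Band 6: 1493 × 0.943 = 1408
Band 7: 1052 × 0.952 + 945 × 0.599 = 1002 + 566 = 1568
Net migration: Band 3 − 67 → 254; Band 7 + 67 → 1635
Population now: 0–9=410, 10–19=566, 20–29=254, 30–39=584, 40–49=245, 50–59=1408, 60+=1635
Scenario A total after 3 periods: 5102
Scenario B projection —
After projecting period 1:
Births: 1160 × 0.258 = 299 ; 470 × 0.239 = 112 — total 411
Band 2: 740 × 0.96 = 710
Band 3: 350 × 0.948 = 332
Band 4: 1610 × 0.964 = 1552
Band 5: 1160 × 0.962 = 1116
Band 6: 470 × 0.943 = 443
Band 7: 270 × 0.952 + 730 × 0.599 = 257 + 437 = 694
Net migration: Band 3 − 67 → 265; Band 7 + 67 → 761
Population now: 0–9=411, 10–19=710, 20–29=265, 30–39=1552, 40–49=1116, 50–59=443, 60+=761
After projecting period 2:
Births: 1552 × 0.258 = 400 ; 1116 × 0.239 = 267 — total 667
Band 2: 411 × 0.96 = 395
Band 3: 710 × 0.948 = 673
Band 4: 265 × 0.964 = 255
Band 5: 1552 × 0.962 = 1493
Band 6: 1116 × 0.943 = 1052
Band 7: 443 × 0.952 + 761 × 0.599 = 422 + 456 = 878
Net migration: Band 3 − 67 → 606; Band 7 + 67 → 945
Population now: 0–9=667, 10–19=395, 20–29=606, 30–39=255, 40–49=1493, 50–59=1052, 60+=945
After projecting period 3:
Births: 255 × 0.258 = 66 ; 1493 × 0.239 = 357 — total 423
Band 2: 667 × 0.96 = 640
Band 3: 395 × 0.948 = 374
Band 4: 606 × 0.964 = 584
Band 5: 255 × 0.962 = 245
Band 6: 1493 × 0.943 = 1408
Band 7: 1052 × 0.952 + 945 × 0.599 = 1002 + 566 = 1568
Net migration: Band 3 − 67 → 307; Band 7 + 67 → 1635
Population now: 0–9=423, 10–19=640, 20–29=307, 30–39=584, 40–49=245, 50–59=1408, 60+=1635
Scenario B total after 3 periods: 5242
Difference B − A = 5242 − 5102 = 140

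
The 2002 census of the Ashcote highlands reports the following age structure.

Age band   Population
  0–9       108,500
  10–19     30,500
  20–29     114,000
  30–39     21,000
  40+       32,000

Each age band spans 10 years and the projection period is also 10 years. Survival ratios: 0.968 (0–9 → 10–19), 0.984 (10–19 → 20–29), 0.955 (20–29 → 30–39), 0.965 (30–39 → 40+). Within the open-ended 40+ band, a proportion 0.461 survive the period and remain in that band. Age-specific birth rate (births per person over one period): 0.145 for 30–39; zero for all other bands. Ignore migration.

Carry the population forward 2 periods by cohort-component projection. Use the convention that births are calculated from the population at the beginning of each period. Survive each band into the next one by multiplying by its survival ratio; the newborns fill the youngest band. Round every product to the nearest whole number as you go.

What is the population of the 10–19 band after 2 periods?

2948

— Period 1 —
Births: 21000 * 0.145 = 3045
10–19: 108500 * 0.968 = 105028
20–29: 30500 * 0.984 = 30012
30–39: 114000 * 0.955 = 108870
40+: 21000 * 0.965 + 32000 * 0.461 = 20265 + 14752 = 35017
Population now: 0–9=3045, 10–19=105028, 20–29=30012, 30–39=108870, 40+=35017
— Period 2 —
Births: 108870 * 0.145 = 15786
10–19: 3045 * 0.968 = 2948
20–29: 105028 * 0.984 = 103348
30–39: 30012 * 0.955 = 28661
40+: 108870 * 0.965 + 35017 * 0.461 = 105060 + 16143 = 121203
Population now: 0–9=15786, 10–19=2948, 20–29=103348, 30–39=28661, 40+=121203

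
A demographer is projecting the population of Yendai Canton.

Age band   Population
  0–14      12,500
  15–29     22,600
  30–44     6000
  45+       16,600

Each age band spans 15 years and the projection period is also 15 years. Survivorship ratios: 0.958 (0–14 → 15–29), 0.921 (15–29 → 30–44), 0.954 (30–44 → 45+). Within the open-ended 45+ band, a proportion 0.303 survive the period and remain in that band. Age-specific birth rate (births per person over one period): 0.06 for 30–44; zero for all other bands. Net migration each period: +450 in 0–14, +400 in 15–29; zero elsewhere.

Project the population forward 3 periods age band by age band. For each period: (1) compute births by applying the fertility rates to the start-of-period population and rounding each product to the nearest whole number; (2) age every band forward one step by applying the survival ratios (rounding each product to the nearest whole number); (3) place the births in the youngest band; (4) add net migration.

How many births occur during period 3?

— Period 1 —
Births: 6000 × 0.06 = 360
15–29: 12500 × 0.958 = 11975
30–44: 22600 × 0.921 = 20815
45+: 6000 × 0.954 + 16600 × 0.303 = 5724 + 5030 = 10754
Net migration: 0–14 + 450 → 810; 15–29 + 400 → 12375
Giving 810 / 12375 / 20815 / 10754.
— Period 2 —
Births: 20815 × 0.06 = 1249
15–29: 810 × 0.958 = 776
30–44: 12375 × 0.921 = 11397
45+: 20815 × 0.954 + 10754 × 0.303 = 19858 + 3258 = 23116
Net migration: 0–14 + 450 → 1699; 15–29 + 400 → 1176
Giving 1699 / 1176 / 11397 / 23116.
— Period 3 —
Births: 11397 × 0.06 = 684
15–29: 1699 × 0.958 = 1628
30–44: 1176 × 0.921 = 1083
45+: 11397 × 0.954 + 23116 × 0.303 = 10873 + 7004 = 17877
Net migration: 0–14 + 450 → 1134; 15–29 + 400 → 2028
Giving 1134 / 2028 / 1083 / 17877.

684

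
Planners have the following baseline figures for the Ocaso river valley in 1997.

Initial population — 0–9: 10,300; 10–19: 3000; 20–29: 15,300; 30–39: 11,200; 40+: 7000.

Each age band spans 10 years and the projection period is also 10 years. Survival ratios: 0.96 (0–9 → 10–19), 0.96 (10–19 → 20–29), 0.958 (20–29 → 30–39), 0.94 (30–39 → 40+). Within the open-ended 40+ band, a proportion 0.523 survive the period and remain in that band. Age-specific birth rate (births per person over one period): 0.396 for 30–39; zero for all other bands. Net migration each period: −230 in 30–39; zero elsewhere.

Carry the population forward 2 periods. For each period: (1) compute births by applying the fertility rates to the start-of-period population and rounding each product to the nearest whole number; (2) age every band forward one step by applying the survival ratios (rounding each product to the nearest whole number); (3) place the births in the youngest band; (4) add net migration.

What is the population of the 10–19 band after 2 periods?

4258

— Period 1 —
Births: 11200 × 0.396 = 4435
10–19: 10300 × 0.96 = 9888
20–29: 3000 × 0.96 = 2880
30–39: 15300 × 0.958 = 14657
40+: 11200 × 0.94 + 7000 × 0.523 = 10528 + 3661 = 14189
Net migration: 30–39 − 230 → 14427
Giving 4435 / 9888 / 2880 / 14427 / 14189.
— Period 2 —
Births: 14427 × 0.396 = 5713
10–19: 4435 × 0.96 = 4258
20–29: 9888 × 0.96 = 9492
30–39: 2880 × 0.958 = 2759
40+: 14427 × 0.94 + 14189 × 0.523 = 13561 + 7421 = 20982
Net migration: 30–39 − 230 → 2529
Giving 5713 / 4258 / 9492 / 2529 / 20982.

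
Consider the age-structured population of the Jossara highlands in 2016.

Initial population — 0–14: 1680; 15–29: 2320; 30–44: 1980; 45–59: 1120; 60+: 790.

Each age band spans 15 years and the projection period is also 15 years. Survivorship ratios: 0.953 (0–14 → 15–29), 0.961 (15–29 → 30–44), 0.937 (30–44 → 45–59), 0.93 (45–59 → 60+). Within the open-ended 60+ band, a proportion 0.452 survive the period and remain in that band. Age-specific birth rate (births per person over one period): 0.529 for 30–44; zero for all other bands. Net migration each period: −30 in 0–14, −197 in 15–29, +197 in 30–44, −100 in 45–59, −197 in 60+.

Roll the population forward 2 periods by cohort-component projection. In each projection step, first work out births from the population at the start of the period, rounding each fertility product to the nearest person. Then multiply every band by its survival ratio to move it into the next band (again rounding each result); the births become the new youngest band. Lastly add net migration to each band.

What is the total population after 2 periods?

7724

Numbering the groups 1..5 from youngest to oldest:
[period 1]
Births: 1980 × 0.529 = 1047
Group 2: 1680 × 0.953 = 1601
Group 3: 2320 × 0.961 = 2230
Group 4: 1980 × 0.937 = 1855
Group 5: 1120 × 0.93 + 790 × 0.452 = 1042 + 357 = 1399
Net migration: Group 1 − 30 → 1017; Group 2 − 197 → 1404; Group 3 + 197 → 2427; Group 4 − 100 → 1755; Group 5 − 197 → 1202
Giving 1017 / 1404 / 2427 / 1755 / 1202.
[period 2]
Births: 2427 × 0.529 = 1284
Group 2: 1017 × 0.953 = 969
Group 3: 1404 × 0.961 = 1349
Group 4: 2427 × 0.937 = 2274
Group 5: 1755 × 0.93 + 1202 × 0.452 = 1632 + 543 = 2175
Net migration: Group 1 − 30 → 1254; Group 2 − 197 → 772; Group 3 + 197 → 1546; Group 4 − 100 → 2174; Group 5 − 197 → 1978
Giving 1254 / 772 / 1546 / 2174 / 1978.
Total after period 2: 1254 + 772 + 1546 + 2174 + 1978 = 7724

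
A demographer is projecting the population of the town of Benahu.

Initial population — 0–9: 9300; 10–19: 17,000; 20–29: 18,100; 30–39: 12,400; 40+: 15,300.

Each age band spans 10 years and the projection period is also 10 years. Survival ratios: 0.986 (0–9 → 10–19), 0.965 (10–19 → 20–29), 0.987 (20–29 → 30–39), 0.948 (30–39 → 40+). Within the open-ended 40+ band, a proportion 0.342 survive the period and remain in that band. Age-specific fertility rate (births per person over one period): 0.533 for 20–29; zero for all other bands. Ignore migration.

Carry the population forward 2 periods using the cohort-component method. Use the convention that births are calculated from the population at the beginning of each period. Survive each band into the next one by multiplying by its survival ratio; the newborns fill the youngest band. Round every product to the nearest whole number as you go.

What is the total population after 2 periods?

66043

[period 1]
Births: 18100 × 0.533 = 9647
10–19: 9300 × 0.986 = 9170
20–29: 17000 × 0.965 = 16405
30–39: 18100 × 0.987 = 17865
40+: 12400 × 0.948 + 15300 × 0.342 = 11755 + 5233 = 16988
End of period: [9647, 9170, 16405, 17865, 16988]
[period 2]
Births: 16405 × 0.533 = 8744
10–19: 9647 × 0.986 = 9512
20–29: 9170 × 0.965 = 8849
30–39: 16405 × 0.987 = 16192
40+: 17865 × 0.948 + 16988 × 0.342 = 16936 + 5810 = 22746
End of period: [8744, 9512, 8849, 16192, 22746]
Total after period 2: 8744 + 9512 + 8849 + 16192 + 22746 = 66043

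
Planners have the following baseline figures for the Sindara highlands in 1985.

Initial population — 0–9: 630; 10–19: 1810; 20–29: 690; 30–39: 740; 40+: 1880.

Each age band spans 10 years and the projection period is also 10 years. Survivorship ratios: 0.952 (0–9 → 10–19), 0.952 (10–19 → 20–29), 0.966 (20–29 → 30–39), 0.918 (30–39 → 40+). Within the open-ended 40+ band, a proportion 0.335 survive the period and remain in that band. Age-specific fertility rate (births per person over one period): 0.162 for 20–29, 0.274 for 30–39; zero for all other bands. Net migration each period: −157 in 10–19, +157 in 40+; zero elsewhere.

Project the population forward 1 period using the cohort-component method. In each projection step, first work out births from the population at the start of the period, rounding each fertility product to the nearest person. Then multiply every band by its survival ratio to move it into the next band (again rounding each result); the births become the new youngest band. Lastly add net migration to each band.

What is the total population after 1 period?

— Period 1 —
Births: 690 * 0.162 = 112 ; 740 * 0.274 = 203 → total 315
10–19: 630 * 0.952 = 600
20–29: 1810 * 0.952 = 1723
30–39: 690 * 0.966 = 667
40+: 740 * 0.918 + 1880 * 0.335 = 679 + 630 = 1309
Net migration: 10–19 − 157 → 443; 40+ + 157 → 1466
→ [315, 443, 1723, 667, 1466]
Total after period 1: 315 + 443 + 1723 + 667 + 1466 = 4614

4614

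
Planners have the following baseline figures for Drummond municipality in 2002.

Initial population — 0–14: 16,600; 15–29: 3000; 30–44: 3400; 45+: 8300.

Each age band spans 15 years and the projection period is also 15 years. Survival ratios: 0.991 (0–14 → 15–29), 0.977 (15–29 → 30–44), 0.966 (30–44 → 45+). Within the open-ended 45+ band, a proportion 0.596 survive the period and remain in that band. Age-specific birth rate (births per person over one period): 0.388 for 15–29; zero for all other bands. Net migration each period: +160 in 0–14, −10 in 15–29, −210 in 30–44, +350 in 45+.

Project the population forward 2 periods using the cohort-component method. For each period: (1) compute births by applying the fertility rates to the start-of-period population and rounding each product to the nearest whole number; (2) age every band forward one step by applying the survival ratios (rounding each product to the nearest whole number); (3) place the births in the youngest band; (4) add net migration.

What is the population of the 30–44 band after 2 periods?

After projecting period 1:
Births: 3000 * 0.388 = 1164
15–29: 16600 * 0.991 = 16451
30–44: 3000 * 0.977 = 2931
45+: 3400 * 0.966 + 8300 * 0.596 = 3284 + 4947 = 8231
Net migration: 0–14 + 160 → 1324; 15–29 − 10 → 16441; 30–44 − 210 → 2721; 45+ + 350 → 8581
End of period: [1324, 16441, 2721, 8581]
After projecting period 2:
Births: 16441 * 0.388 = 6379
15–29: 1324 * 0.991 = 1312
30–44: 16441 * 0.977 = 16063
45+: 2721 * 0.966 + 8581 * 0.596 = 2628 + 5114 = 7742
Net migration: 0–14 + 160 → 6539; 15–29 − 10 → 1302; 30–44 − 210 → 15853; 45+ + 350 → 8092
End of period: [6539, 1302, 15853, 8092]

15853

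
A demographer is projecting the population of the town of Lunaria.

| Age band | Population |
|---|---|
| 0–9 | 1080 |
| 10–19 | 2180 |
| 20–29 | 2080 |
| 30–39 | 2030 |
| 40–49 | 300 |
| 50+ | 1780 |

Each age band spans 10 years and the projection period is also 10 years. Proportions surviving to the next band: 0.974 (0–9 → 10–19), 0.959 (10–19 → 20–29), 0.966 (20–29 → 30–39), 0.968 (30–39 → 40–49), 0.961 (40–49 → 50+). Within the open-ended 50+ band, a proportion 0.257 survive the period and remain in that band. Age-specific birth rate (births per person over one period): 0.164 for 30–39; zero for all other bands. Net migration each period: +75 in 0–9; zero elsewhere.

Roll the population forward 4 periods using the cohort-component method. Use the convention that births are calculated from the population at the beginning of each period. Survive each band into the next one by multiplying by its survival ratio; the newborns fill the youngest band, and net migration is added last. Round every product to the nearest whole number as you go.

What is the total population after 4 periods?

[period 1]
Births: 2030 × 0.164 = 333
10–19: 1080 × 0.974 = 1052
20–29: 2180 × 0.959 = 2091
30–39: 2080 × 0.966 = 2009
40–49: 2030 × 0.968 = 1965
50+: 300 × 0.961 + 1780 × 0.257 = 288 + 457 = 745
Net migration: 0–9 + 75 → 408
End of period: [408, 1052, 2091, 2009, 1965, 745]
[period 2]
Births: 2009 × 0.164 = 329
10–19: 408 × 0.974 = 397
20–29: 1052 × 0.959 = 1009
30–39: 2091 × 0.966 = 2020
40–49: 2009 × 0.968 = 1945
50+: 1965 × 0.961 + 745 × 0.257 = 1888 + 191 = 2079
Net migration: 0–9 + 75 → 404
End of period: [404, 397, 1009, 2020, 1945, 2079]
[period 3]
Births: 2020 × 0.164 = 331
10–19: 404 × 0.974 = 393
20–29: 397 × 0.959 = 381
30–39: 1009 × 0.966 = 975
40–49: 2020 × 0.968 = 1955
50+: 1945 × 0.961 + 2079 × 0.257 = 1869 + 534 = 2403
Net migration: 0–9 + 75 → 406
End of period: [406, 393, 381, 975, 1955, 2403]
[period 4]
Births: 975 × 0.164 = 160
10–19: 406 × 0.974 = 395
20–29: 393 × 0.959 = 377
30–39: 381 × 0.966 = 368
40–49: 975 × 0.968 = 944
50+: 1955 × 0.961 + 2403 × 0.257 = 1879 + 618 = 2497
Net migration: 0–9 + 75 → 235
End of period: [235, 395, 377, 368, 944, 2497]
Total after period 4: 235 + 395 + 377 + 368 + 944 + 2497 = 4816

4816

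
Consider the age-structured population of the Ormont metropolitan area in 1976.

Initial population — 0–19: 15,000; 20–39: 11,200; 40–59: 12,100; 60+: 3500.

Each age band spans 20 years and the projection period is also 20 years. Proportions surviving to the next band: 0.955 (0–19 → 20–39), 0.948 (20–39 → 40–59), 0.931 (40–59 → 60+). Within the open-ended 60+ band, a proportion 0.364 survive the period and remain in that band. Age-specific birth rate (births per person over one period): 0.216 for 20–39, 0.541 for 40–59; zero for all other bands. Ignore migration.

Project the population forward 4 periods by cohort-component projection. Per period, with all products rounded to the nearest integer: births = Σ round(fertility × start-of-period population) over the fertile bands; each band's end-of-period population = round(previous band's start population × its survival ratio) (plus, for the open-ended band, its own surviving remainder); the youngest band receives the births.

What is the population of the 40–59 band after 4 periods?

— Period 1 —
Births: 11200 * 0.216 = 2419 ; 12100 * 0.541 = 6546 — total 8965
20–39: 15000 * 0.955 = 14325
40–59: 11200 * 0.948 = 10618
60+: 12100 * 0.931 + 3500 * 0.364 = 11265 + 1274 = 12539
→ [8965, 14325, 10618, 12539]
— Period 2 —
Births: 14325 * 0.216 = 3094 ; 10618 * 0.541 = 5744 — total 8838
20–39: 8965 * 0.955 = 8562
40–59: 14325 * 0.948 = 13580
60+: 10618 * 0.931 + 12539 * 0.364 = 9885 + 4564 = 14449
→ [8838, 8562, 13580, 14449]
— Period 3 —
Births: 8562 * 0.216 = 1849 ; 13580 * 0.541 = 7347 — total 9196
20–39: 8838 * 0.955 = 8440
40–59: 8562 * 0.948 = 8117
60+: 13580 * 0.931 + 14449 * 0.364 = 12643 + 5259 = 17902
→ [9196, 8440, 8117, 17902]
— Period 4 —
Births: 8440 * 0.216 = 1823 ; 8117 * 0.541 = 4391 — total 6214
20–39: 9196 * 0.955 = 8782
40–59: 8440 * 0.948 = 8001
60+: 8117 * 0.931 + 17902 * 0.364 = 7557 + 6516 = 14073
→ [6214, 8782, 8001, 14073]

8001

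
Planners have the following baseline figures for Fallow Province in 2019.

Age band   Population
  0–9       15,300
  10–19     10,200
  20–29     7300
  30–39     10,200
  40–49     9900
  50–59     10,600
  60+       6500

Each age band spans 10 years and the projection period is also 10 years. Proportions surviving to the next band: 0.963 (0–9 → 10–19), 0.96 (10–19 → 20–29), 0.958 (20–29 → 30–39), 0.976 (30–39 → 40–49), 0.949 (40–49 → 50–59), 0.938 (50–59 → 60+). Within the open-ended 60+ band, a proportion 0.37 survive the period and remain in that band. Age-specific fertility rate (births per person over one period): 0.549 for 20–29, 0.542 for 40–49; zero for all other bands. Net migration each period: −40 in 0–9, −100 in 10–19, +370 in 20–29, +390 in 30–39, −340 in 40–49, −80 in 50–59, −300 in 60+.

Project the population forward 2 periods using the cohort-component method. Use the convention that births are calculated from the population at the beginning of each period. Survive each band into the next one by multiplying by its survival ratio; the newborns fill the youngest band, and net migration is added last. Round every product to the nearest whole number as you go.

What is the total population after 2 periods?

— Period 1 —
Births: 7300 × 0.549 = 4008, 9900 × 0.542 = 5366 ⇒ total 9374
10–19: 15300 × 0.963 = 14734
20–29: 10200 × 0.96 = 9792
30–39: 7300 × 0.958 = 6993
40–49: 10200 × 0.976 = 9955
50–59: 9900 × 0.949 = 9395
60+: 10600 × 0.938 + 6500 × 0.37 = 9943 + 2405 = 12348
Net migration: 0–9 − 40 → 9334; 10–19 − 100 → 14634; 20–29 + 370 → 10162; 30–39 + 390 → 7383; 40–49 − 340 → 9615; 50–59 − 80 → 9315; 60+ − 300 → 12048
Giving 9334 / 14634 / 10162 / 7383 / 9615 / 9315 / 12048.
— Period 2 —
Births: 10162 × 0.549 = 5579, 9615 × 0.542 = 5211 ⇒ total 10790
10–19: 9334 × 0.963 = 8989
20–29: 14634 × 0.96 = 14049
30–39: 10162 × 0.958 = 9735
40–49: 7383 × 0.976 = 7206
50–59: 9615 × 0.949 = 9125
60+: 9315 × 0.938 + 12048 × 0.37 = 8737 + 4458 = 13195
Net migration: 0–9 − 40 → 10750; 10–19 − 100 → 8889; 20–29 + 370 → 14419; 30–39 + 390 → 10125; 40–49 − 340 → 6866; 50–59 − 80 → 9045; 60+ − 300 → 12895
Giving 10750 / 8889 / 14419 / 10125 / 6866 / 9045 / 12895.
Total after period 2: 10750 + 8889 + 14419 + 10125 + 6866 + 9045 + 12895 = 72989

72989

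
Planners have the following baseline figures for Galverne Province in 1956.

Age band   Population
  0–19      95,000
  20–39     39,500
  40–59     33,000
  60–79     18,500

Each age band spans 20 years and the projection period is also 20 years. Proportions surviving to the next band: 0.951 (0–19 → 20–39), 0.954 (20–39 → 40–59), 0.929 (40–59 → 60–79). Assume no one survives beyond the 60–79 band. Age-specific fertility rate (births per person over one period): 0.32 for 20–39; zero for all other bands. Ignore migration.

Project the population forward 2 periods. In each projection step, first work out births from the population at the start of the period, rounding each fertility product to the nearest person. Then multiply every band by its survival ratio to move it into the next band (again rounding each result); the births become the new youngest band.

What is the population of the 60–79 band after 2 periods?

Numbering the groups 1..4 from youngest to oldest:
Period 1:
Births: 39500 * 0.32 = 12640
Group 2: 95000 * 0.951 = 90345
Group 3: 39500 * 0.954 = 37683
Group 4: 33000 * 0.929 = 30657
End of period: [12640, 90345, 37683, 30657]
Period 2:
Births: 90345 * 0.32 = 28910
Group 2: 12640 * 0.951 = 12021
Group 3: 90345 * 0.954 = 86189
Group 4: 37683 * 0.929 = 35008
End of period: [28910, 12021, 86189, 35008]

35008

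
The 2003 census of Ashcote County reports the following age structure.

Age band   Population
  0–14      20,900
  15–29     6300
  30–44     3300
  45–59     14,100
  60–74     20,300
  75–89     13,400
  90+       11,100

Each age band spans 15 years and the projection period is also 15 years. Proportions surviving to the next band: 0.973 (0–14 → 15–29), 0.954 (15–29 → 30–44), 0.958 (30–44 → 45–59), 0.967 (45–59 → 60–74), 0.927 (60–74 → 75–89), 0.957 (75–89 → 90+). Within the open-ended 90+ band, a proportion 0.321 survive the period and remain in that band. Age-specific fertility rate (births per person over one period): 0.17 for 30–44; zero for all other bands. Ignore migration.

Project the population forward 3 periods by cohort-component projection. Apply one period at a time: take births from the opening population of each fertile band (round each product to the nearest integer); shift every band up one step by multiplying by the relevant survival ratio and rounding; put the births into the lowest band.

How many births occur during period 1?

Let band 1 be 0–14 through band 7 = 90+.
— Period 1 —
Births: 3300 × 0.17 = 561
Band 2: 20900 × 0.973 = 20336
Band 3: 6300 × 0.954 = 6010
Band 4: 3300 × 0.958 = 3161
Band 5: 14100 × 0.967 = 13635
Band 6: 20300 × 0.927 = 18818
Band 7: 13400 × 0.957 + 11100 × 0.321 = 12824 + 3563 = 16387
End of period: [561, 20336, 6010, 3161, 13635, 18818, 16387]

561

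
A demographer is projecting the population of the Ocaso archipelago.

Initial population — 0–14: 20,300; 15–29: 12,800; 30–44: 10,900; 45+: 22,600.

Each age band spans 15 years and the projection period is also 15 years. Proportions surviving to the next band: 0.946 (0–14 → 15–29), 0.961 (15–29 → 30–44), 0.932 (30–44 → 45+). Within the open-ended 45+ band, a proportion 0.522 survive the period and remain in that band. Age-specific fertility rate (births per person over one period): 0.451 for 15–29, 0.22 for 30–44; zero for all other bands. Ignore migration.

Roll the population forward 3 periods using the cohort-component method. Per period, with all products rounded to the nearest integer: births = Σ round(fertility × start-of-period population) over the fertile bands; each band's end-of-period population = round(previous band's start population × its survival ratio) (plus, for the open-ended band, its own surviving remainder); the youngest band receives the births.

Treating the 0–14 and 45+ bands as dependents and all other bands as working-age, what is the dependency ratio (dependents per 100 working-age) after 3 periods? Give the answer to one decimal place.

201.9

Let band 1 be 0–14 through band 4 = 45+.
Period 1.
Births: 12800 × 0.451 = 5773 ; 10900 × 0.22 = 2398 — total 8171
Band 2: 20300 × 0.946 = 19204
Band 3: 12800 × 0.961 = 12301
Band 4: 10900 × 0.932 + 22600 × 0.522 = 10159 + 11797 = 21956
End of period: [8171, 19204, 12301, 21956]
Period 2.
Births: 19204 × 0.451 = 8661 ; 12301 × 0.22 = 2706 — total 11367
Band 2: 8171 × 0.946 = 7730
Band 3: 19204 × 0.961 = 18455
Band 4: 12301 × 0.932 + 21956 × 0.522 = 11465 + 11461 = 22926
End of period: [11367, 7730, 18455, 22926]
Period 3.
Births: 7730 × 0.451 = 3486 ; 18455 × 0.22 = 4060 — total 7546
Band 2: 11367 × 0.946 = 10753
Band 3: 7730 × 0.961 = 7429
Band 4: 18455 × 0.932 + 22926 × 0.522 = 17200 + 11967 = 29167
End of period: [7546, 10753, 7429, 29167]
Dependents (band 0–14 + band 45+) = 7546 + 29167 = 36713; working-age = 18182; ratio = 36713/18182 × 100 = 201.9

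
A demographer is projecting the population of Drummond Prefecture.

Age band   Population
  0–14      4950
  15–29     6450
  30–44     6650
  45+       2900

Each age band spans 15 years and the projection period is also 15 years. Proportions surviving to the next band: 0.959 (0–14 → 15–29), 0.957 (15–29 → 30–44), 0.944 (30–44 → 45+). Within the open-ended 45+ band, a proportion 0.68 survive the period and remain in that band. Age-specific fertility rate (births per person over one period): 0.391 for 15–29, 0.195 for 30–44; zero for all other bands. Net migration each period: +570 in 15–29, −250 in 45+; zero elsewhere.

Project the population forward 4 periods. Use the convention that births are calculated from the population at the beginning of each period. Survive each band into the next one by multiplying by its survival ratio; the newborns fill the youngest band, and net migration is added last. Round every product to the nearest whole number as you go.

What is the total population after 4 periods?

Period 1:
Births: 6450 × 0.391 = 2522  |  6650 × 0.195 = 1297 → total 3819
15–29: 4950 × 0.959 = 4747
30–44: 6450 × 0.957 = 6173
45+: 6650 × 0.944 + 2900 × 0.68 = 6278 + 1972 = 8250
Net migration: 15–29 + 570 → 5317; 45+ − 250 → 8000
Population now: 0–14=3819, 15–29=5317, 30–44=6173, 45+=8000
Period 2:
Births: 5317 × 0.391 = 2079  |  6173 × 0.195 = 1204 → total 3283
15–29: 3819 × 0.959 = 3662
30–44: 5317 × 0.957 = 5088
45+: 6173 × 0.944 + 8000 × 0.68 = 5827 + 5440 = 11267
Net migration: 15–29 + 570 → 4232; 45+ − 250 → 11017
Population now: 0–14=3283, 15–29=4232, 30–44=5088, 45+=11017
Period 3:
Births: 4232 × 0.391 = 1655  |  5088 × 0.195 = 992 → total 2647
15–29: 3283 × 0.959 = 3148
30–44: 4232 × 0.957 = 4050
45+: 5088 × 0.944 + 11017 × 0.68 = 4803 + 7492 = 12295
Net migration: 15–29 + 570 → 3718; 45+ − 250 → 12045
Population now: 0–14=2647, 15–29=3718, 30–44=4050, 45+=12045
Period 4:
Births: 3718 × 0.391 = 1454  |  4050 × 0.195 = 790 → total 2244
15–29: 2647 × 0.959 = 2538
30–44: 3718 × 0.957 = 3558
45+: 4050 × 0.944 + 12045 × 0.68 = 3823 + 8191 = 12014
Net migration: 15–29 + 570 → 3108; 45+ − 250 → 11764
Population now: 0–14=2244, 15–29=3108, 30–44=3558, 45+=11764
Total after period 4: 2244 + 3108 + 3558 + 11764 = 20674

20674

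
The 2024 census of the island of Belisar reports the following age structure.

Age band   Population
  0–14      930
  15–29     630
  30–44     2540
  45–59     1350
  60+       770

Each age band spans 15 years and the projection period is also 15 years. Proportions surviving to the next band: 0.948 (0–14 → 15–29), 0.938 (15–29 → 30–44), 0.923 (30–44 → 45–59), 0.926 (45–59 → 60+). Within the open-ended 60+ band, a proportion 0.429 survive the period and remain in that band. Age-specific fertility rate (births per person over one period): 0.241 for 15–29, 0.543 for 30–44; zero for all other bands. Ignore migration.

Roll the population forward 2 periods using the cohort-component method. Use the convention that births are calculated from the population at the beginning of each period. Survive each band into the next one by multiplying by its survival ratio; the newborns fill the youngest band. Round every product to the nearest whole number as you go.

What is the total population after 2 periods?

6206

Let group 1 be 0–14 through group 5 = 60+.
After projecting period 1:
Births: 630 × 0.241 = 152 ; 2540 × 0.543 = 1379 → total 1531
Group 2: 930 × 0.948 = 882
Group 3: 630 × 0.938 = 591
Group 4: 2540 × 0.923 = 2344
Group 5: 1350 × 0.926 + 770 × 0.429 = 1250 + 330 = 1580
Giving 1531 / 882 / 591 / 2344 / 1580.
After projecting period 2:
Births: 882 × 0.241 = 213 ; 591 × 0.543 = 321 → total 534
Group 2: 1531 × 0.948 = 1451
Group 3: 882 × 0.938 = 827
Group 4: 591 × 0.923 = 545
Group 5: 2344 × 0.926 + 1580 × 0.429 = 2171 + 678 = 2849
Giving 534 / 1451 / 827 / 545 / 2849.
Total after period 2: 534 + 1451 + 827 + 545 + 2849 = 6206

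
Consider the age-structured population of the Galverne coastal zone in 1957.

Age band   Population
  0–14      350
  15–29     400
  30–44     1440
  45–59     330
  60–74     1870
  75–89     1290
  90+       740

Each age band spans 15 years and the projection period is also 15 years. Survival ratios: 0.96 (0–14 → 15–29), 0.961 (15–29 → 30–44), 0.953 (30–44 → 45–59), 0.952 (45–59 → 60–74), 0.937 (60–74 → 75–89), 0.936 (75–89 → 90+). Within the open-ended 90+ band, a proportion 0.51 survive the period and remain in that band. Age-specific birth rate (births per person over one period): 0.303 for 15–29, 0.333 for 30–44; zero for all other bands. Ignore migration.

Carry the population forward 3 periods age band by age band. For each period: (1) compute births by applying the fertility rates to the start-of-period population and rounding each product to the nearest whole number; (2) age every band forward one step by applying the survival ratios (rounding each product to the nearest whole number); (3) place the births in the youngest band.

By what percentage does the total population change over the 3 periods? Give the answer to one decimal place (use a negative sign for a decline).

Let band 1 be 0–14 through band 7 = 90+.
After projecting period 1:
Births: 400 * 0.303 = 121 ; 1440 * 0.333 = 480 → 601
Band 2: 350 * 0.96 = 336
Band 3: 400 * 0.961 = 384
Band 4: 1440 * 0.953 = 1372
Band 5: 330 * 0.952 = 314
Band 6: 1870 * 0.937 = 1752
Band 7: 1290 * 0.936 + 740 * 0.51 = 1207 + 377 = 1584
Population now: 0–14=601, 15–29=336, 30–44=384, 45–59=1372, 60–74=314, 75–89=1752, 90+=1584
After projecting period 2:
Births: 336 * 0.303 = 102 ; 384 * 0.333 = 128 → 230
Band 2: 601 * 0.96 = 577
Band 3: 336 * 0.961 = 323
Band 4: 384 * 0.953 = 366
Band 5: 1372 * 0.952 = 1306
Band 6: 314 * 0.937 = 294
Band 7: 1752 * 0.936 + 1584 * 0.51 = 1640 + 808 = 2448
Population now: 0–14=230, 15–29=577, 30–44=323, 45–59=366, 60–74=1306, 75–89=294, 90+=2448
After projecting period 3:
Births: 577 * 0.303 = 175 ; 323 * 0.333 = 108 → 283
Band 2: 230 * 0.96 = 221
Band 3: 577 * 0.961 = 554
Band 4: 323 * 0.953 = 308
Band 5: 366 * 0.952 = 348
Band 6: 1306 * 0.937 = 1224
Band 7: 294 * 0.936 + 2448 * 0.51 = 275 + 1248 = 1523
Population now: 0–14=283, 15–29=221, 30–44=554, 45–59=308, 60–74=348, 75–89=1224, 90+=1523
Total: 6420 → 4461; change = -1959; percentage change = -30.5%

-30.5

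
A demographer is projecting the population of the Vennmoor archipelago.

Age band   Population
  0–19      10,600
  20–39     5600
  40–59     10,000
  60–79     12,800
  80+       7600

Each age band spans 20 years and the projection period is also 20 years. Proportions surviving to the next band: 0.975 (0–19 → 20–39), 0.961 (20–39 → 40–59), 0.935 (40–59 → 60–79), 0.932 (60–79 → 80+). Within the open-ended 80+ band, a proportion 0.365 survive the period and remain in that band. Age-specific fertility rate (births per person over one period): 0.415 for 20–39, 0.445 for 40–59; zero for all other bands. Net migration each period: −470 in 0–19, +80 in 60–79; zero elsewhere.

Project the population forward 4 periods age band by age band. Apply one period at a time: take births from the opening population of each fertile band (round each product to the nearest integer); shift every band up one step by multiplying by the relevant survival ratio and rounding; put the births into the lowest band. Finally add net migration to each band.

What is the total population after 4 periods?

34789

— Period 1 —
Births: 5600 * 0.415 = 2324, 10000 * 0.445 = 4450 → total 6774
20–39: 10600 * 0.975 = 10335
40–59: 5600 * 0.961 = 5382
60–79: 10000 * 0.935 = 9350
80+: 12800 * 0.932 + 7600 * 0.365 = 11930 + 2774 = 14704
Net migration: 0–19 − 470 → 6304; 60–79 + 80 → 9430
Population now: 0–19=6304, 20–39=10335, 40–59=5382, 60–79=9430, 80+=14704
— Period 2 —
Births: 10335 * 0.415 = 4289, 5382 * 0.445 = 2395 → total 6684
20–39: 6304 * 0.975 = 6146
40–59: 10335 * 0.961 = 9932
60–79: 5382 * 0.935 = 5032
80+: 9430 * 0.932 + 14704 * 0.365 = 8789 + 5367 = 14156
Net migration: 0–19 − 470 → 6214; 60–79 + 80 → 5112
Population now: 0–19=6214, 20–39=6146, 40–59=9932, 60–79=5112, 80+=14156
— Period 3 —
Births: 6146 * 0.415 = 2551, 9932 * 0.445 = 4420 → total 6971
20–39: 6214 * 0.975 = 6059
40–59: 6146 * 0.961 = 5906
60–79: 9932 * 0.935 = 9286
80+: 5112 * 0.932 + 14156 * 0.365 = 4764 + 5167 = 9931
Net migration: 0–19 − 470 → 6501; 60–79 + 80 → 9366
Population now: 0–19=6501, 20–39=6059, 40–59=5906, 60–79=9366, 80+=9931
— Period 4 —
Births: 6059 * 0.415 = 2514, 5906 * 0.445 = 2628 → total 5142
20–39: 6501 * 0.975 = 6338
40–59: 6059 * 0.961 = 5823
60–79: 5906 * 0.935 = 5522
80+: 9366 * 0.932 + 9931 * 0.365 = 8729 + 3625 = 12354
Net migration: 0–19 − 470 → 4672; 60–79 + 80 → 5602
Population now: 0–19=4672, 20–39=6338, 40–59=5823, 60–79=5602, 80+=12354
Total after period 4: 4672 + 6338 + 5823 + 5602 + 12354 = 34789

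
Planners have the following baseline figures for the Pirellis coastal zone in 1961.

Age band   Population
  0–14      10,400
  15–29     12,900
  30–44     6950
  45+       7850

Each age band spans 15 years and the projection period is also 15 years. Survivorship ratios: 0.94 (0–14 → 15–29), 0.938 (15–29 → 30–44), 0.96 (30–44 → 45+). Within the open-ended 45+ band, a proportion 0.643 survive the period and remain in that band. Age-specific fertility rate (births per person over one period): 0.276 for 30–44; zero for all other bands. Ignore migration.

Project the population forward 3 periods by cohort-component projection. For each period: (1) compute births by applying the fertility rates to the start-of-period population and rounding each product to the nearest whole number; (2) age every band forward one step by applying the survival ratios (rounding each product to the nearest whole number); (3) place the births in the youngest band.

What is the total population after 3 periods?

28480

Call the groups 1 to 4, youngest first.
Period 1:
Births: 6950 × 0.276 = 1918
Group 2: 10400 × 0.94 = 9776
Group 3: 12900 × 0.938 = 12100
Group 4: 6950 × 0.96 + 7850 × 0.643 = 6672 + 5048 = 11720
Giving 1918 / 9776 / 12100 / 11720.
Period 2:
Births: 12100 × 0.276 = 3340
Group 2: 1918 × 0.94 = 1803
Group 3: 9776 × 0.938 = 9170
Group 4: 12100 × 0.96 + 11720 × 0.643 = 11616 + 7536 = 19152
Giving 3340 / 1803 / 9170 / 19152.
Period 3:
Births: 9170 × 0.276 = 2531
Group 2: 3340 × 0.94 = 3140
Group 3: 1803 × 0.938 = 1691
Group 4: 9170 × 0.96 + 19152 × 0.643 = 8803 + 12315 = 21118
Giving 2531 / 3140 / 1691 / 21118.
Total after period 3: 2531 + 3140 + 1691 + 21118 = 28480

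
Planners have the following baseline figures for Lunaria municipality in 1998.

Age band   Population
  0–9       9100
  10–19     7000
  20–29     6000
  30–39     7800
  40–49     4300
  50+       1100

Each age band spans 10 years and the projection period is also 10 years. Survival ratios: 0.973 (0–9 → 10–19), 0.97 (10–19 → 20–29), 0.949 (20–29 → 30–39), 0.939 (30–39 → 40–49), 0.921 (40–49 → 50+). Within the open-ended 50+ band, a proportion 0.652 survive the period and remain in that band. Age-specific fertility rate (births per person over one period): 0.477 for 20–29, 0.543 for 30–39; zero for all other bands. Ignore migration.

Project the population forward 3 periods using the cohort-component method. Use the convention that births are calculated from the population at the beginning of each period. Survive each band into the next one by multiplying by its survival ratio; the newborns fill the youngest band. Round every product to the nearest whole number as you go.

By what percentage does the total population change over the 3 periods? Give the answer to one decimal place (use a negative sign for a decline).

— Period 1 —
Births: 6000 × 0.477 = 2862 ; 7800 × 0.543 = 4235 ⇒ total 7097
10–19: 9100 × 0.973 = 8854
20–29: 7000 × 0.97 = 6790
30–39: 6000 × 0.949 = 5694
40–49: 7800 × 0.939 = 7324
50+: 4300 × 0.921 + 1100 × 0.652 = 3960 + 717 = 4677
→ [7097, 8854, 6790, 5694, 7324, 4677]
— Period 2 —
Births: 6790 × 0.477 = 3239 ; 5694 × 0.543 = 3092 ⇒ total 6331
10–19: 7097 × 0.973 = 6905
20–29: 8854 × 0.97 = 8588
30–39: 6790 × 0.949 = 6444
40–49: 5694 × 0.939 = 5347
50+: 7324 × 0.921 + 4677 × 0.652 = 6745 + 3049 = 9794
→ [6331, 6905, 8588, 6444, 5347, 9794]
— Period 3 —
Births: 8588 × 0.477 = 4096 ; 6444 × 0.543 = 3499 ⇒ total 7595
10–19: 6331 × 0.973 = 6160
20–29: 6905 × 0.97 = 6698
30–39: 8588 × 0.949 = 8150
40–49: 6444 × 0.939 = 6051
50+: 5347 × 0.921 + 9794 × 0.652 = 4925 + 6386 = 11311
→ [7595, 6160, 6698, 8150, 6051, 11311]
Total: 35300 → 45965; change = 10665; percentage change = 30.2%

30.2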